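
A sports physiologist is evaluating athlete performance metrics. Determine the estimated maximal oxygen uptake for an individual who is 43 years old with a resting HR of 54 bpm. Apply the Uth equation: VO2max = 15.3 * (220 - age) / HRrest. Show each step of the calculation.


HRmax = 220 - 43 = 177
VO2max = 15.3 * (177 / 54)
= 15.3 * 3.2778
= 50.15 mL/kg/min

50.15 mL/kg/min


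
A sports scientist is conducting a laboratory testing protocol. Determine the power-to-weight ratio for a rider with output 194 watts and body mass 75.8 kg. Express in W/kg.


P/W = 194 / 75.8 = 2.559 W/kg

2.559 W/kg


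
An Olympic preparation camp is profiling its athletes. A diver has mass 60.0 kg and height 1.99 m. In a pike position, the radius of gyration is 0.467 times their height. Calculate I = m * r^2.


r = 0.467 * 1.99 = 0.92933 m
I = m * r^2 = 60.0 * 0.863654 = 51.819 kg*m^2

51.819 kg*m^2


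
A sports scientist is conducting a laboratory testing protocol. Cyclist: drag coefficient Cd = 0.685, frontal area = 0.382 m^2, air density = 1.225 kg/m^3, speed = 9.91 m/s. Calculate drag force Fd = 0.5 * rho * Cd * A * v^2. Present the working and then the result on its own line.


v^2 = 9.91^2 = 98.2081
Fd = 0.5 * 1.225 * 0.685 * 0.382 * 98.2081
= 15.74 N

15.74 N


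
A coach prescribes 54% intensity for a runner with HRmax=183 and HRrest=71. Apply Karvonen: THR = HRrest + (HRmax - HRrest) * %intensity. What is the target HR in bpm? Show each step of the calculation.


Heart rate reserve = 183 - 71 = 112
Intensity fraction = 54 / 100 = 0.54
THR = 71 + 112 * 0.54 = 131.48 bpm

131.48 bpm


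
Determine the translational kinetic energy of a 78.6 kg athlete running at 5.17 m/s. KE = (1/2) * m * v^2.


KE = 0.5 * m * v^2
= 0.5 * 78.6 * 5.17^2
= 0.5 * 78.6 * 26.7289
= 1050.45 J

1050.45 J


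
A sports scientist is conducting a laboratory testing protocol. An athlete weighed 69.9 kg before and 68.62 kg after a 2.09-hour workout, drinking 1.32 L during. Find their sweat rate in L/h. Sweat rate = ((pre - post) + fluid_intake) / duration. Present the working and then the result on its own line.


Body mass change = 1.28 kg
Total sweat loss = 1.28 + 1.32 = 2.6 L
Rate = 2.6 / 2.09 = 1.244 L/h

1.244 L/h


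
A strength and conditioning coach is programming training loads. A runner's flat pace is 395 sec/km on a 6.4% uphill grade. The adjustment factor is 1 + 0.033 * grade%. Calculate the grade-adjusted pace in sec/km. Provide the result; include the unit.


Factor = 1 + 0.033 * 6.4 = 1.2112
Adjusted pace = 395 * 1.2112
= 478.42 sec/km

478.42 s/km


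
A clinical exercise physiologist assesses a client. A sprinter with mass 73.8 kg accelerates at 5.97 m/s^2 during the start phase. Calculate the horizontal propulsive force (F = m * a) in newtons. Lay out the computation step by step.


F = m * a
= 73.8 * 5.97
= 440.59 N

440.59 N


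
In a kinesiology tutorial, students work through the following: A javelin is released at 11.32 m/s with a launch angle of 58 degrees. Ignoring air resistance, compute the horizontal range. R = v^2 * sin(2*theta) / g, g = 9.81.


Launch speed squared = 128.1424
sin(2 * 58 deg) = 0.898794
Range = 128.1424 * 0.898794 / 9.81
= 11.74 m

11.74 m


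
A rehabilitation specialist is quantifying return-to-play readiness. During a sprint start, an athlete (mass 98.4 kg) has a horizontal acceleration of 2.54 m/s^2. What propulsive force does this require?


Propulsive force = mass * acceleration
= 98.4 kg * 2.54 m/s^2
= 249.94 N

249.94 N


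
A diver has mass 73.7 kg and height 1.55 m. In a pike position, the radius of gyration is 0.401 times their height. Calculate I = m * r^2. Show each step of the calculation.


r = 0.401 * 1.55 = 0.62155 m
I = m * r^2 = 73.7 * 0.386324 = 28.472 kg*m^2

28.472 kg*m^2


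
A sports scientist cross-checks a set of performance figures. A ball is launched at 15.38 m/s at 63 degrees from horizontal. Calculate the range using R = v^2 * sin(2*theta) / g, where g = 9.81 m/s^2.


sin(2 * 63) = sin(126) = 0.809017
v^2 = 15.38^2 = 236.5444
R = 236.5444 * 0.809017 / 9.81
= 19.507 m

19.507 m


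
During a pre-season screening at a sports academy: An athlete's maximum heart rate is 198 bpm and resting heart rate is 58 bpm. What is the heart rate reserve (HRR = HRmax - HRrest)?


HRR = HRmax - HRrest
= 198 - 58
= 140 bpm

140 bpm


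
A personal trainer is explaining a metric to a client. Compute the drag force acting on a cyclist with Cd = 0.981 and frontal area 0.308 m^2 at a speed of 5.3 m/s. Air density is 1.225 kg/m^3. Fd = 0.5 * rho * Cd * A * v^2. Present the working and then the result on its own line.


Step 1: v^2 = 28.09
Step 2: Fd = 0.5 * 1.225 * 0.981 * 0.308 * 28.09
= 5.198 N

5.198 N


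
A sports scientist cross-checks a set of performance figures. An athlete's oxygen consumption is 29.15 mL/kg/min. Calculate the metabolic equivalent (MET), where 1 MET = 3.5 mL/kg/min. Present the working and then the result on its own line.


MET = VO2 / 3.5
= 29.15 / 3.5
= 8.33 METs

8.33 METs


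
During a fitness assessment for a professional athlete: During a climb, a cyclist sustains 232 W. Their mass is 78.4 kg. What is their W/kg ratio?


Power-to-weight = 232 W / 78.4 kg
= 2.959 W/kg

2.959 W/kg


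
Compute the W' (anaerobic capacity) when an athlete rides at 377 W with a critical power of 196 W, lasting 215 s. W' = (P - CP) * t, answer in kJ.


Above-CP power = 181 W
Duration = 215 s
W' = 181 * 215 = 38915 J
Convert: 38915 / 1000 = 38.915 kJ

38.915 kJ


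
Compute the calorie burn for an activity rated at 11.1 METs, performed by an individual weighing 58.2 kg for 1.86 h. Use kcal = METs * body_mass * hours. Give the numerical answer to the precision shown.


Product of METs and mass = 11.1 * 58.2 = 646.02
Total kcal = 646.02 * 1.86 = 1201.6 kcal

1201.6 kcal


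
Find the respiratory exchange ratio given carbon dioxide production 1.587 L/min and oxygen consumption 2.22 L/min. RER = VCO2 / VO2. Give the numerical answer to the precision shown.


VCO2 = 1.587 L/min
VO2 = 2.22 L/min
RER = 1.587 / 2.22 = 0.7149

0.7149


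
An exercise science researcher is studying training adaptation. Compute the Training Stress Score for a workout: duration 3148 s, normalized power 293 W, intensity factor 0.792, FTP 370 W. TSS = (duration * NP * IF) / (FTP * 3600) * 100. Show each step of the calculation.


Product = 3148 * 293 * 0.792 = 730512.288
Base = 370 * 3600 = 1332000
TSS = 730512.288 / 1332000 * 100 = 54.84

54.84 TSS


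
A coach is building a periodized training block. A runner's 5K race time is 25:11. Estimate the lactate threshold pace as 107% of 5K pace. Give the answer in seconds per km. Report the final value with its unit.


Total race time = 25*60 + 11 = 1511 seconds
5K pace = 1511 / 5 = 302.2 sec/km
LT pace = 302.2 * 1.07 = 323.35 sec/km

323.35 s/km


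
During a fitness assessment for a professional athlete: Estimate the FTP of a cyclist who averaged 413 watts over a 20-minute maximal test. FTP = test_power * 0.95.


FTP = 413 * 0.95 = 392.35 W

392.35 W


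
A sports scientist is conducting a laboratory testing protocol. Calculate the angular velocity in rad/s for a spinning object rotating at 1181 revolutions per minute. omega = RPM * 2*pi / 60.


omega = RPM * 2*pi / 60
= 1181 * 6.28318531 / 60
= 123.674 rad/s

123.674 rad/s


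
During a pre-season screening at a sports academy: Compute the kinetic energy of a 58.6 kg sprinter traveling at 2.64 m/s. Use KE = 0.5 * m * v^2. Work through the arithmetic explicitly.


Velocity squared = 6.9696
KE = 0.5 * 58.6 * 6.9696 = 204.21 J

204.21 J


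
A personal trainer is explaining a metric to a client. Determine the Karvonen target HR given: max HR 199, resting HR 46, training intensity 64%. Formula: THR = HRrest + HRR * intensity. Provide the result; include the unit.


HRR = HRmax - HRrest = 199 - 46 = 153
THR = 46 + 153 * 0.64
= 143.92 bpm

143.92 bpm


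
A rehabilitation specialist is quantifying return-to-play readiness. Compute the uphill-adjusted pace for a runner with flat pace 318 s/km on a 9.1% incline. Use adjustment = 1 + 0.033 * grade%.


Adjustment factor = 1 + 0.033 * 9.1 = 1.3003
Grade-adjusted pace = 318 * 1.3003 = 413.5 s/km

413.5 s/km


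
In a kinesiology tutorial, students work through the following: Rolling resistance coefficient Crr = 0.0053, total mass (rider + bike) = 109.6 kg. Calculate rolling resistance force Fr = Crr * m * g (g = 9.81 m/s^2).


Fr = Crr * m * g
= 0.0053 * 109.6 * 9.81
= 5.698 N

5.698 N


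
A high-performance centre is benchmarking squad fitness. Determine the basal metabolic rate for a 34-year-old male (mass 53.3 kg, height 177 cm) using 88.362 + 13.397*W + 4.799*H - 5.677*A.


BMR = 88.362 + 13.397*53.3 + 4.799*177 - 5.677*34
= 1458.83 kcal/day

1458.83 kcal/day


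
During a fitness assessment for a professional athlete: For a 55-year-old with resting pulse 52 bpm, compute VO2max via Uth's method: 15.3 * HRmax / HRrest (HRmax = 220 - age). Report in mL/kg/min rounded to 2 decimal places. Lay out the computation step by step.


Step 1: HRmax = 220 - 55 = 165 bpm
Step 2: Ratio = 165 / 52 = 3.1731
Step 3: VO2max = 15.3 * 3.1731 = 48.55 mL/kg/min

48.55 mL/kg/min


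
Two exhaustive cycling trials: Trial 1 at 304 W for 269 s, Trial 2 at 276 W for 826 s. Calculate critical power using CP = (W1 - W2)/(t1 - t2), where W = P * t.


W1 = 304 * 269 = 81776 J
W2 = 276 * 826 = 227976 J
CP = (81776 - 227976) / (269 - 826)
= -146200 / -557
= 262.48 W

262.48 W


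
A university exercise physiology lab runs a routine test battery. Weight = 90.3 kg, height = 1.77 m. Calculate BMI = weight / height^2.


height^2 = 1.77^2 = 3.1329
BMI = 90.3 / 3.1329 = 28.82 kg/m^2

28.82 kg/m^2


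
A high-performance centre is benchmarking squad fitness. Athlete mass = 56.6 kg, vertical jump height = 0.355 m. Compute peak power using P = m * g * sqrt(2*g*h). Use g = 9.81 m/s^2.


sqrt(2 * 9.81 * 0.355) = sqrt(6.9651) = 2.639148 m/s
P = 56.6 * 9.81 * 2.639148
= 1465.38 W

1465.38 W


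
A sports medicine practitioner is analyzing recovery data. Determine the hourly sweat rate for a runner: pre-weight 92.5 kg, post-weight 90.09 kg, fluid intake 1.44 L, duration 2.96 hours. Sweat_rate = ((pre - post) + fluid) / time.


Mass lost = 92.5 - 90.09 = 2.41 kg
Add fluid consumed: 2.41 + 1.44 = 3.85 L total sweat
Sweat rate = 3.85 / 2.96 = 1.301 L/h

1.301 L/h


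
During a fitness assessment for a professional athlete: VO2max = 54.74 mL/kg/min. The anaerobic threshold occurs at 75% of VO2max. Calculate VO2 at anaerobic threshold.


AT fraction = 75 / 100 = 0.75
AT VO2 = 54.74 * 0.75
= 41.06 mL/kg/min

41.06 mL/kg/min


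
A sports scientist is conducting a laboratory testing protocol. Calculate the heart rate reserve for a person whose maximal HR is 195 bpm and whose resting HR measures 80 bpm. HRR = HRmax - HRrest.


HRmax = 195 bpm
HRrest = 80 bpm
HRR = 195 - 80 = 115 bpm

115 bpm


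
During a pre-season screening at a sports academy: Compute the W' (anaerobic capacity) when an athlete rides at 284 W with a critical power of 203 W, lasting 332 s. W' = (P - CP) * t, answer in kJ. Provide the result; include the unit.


Above-CP power = 81 W
Duration = 332 s
W' = 81 * 332 = 26892 J
Convert: 26892 / 1000 = 26.892 kJ

26.892 kJ


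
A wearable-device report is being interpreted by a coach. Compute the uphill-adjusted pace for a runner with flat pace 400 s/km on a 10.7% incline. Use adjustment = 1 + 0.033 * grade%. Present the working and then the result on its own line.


Adjustment factor = 1 + 0.033 * 10.7 = 1.3531
Grade-adjusted pace = 400 * 1.3531 = 541.24 s/km

541.24 s/km


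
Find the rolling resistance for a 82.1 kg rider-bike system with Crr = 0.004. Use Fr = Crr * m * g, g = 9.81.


m * g = 82.1 * 9.81 = 805.401 N
Fr = 0.004 * 805.401 = 3.222 N

3.222 N


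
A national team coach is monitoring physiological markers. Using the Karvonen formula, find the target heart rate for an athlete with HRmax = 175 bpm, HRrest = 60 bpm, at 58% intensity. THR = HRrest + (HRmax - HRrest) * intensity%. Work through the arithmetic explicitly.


HRR = 175 - 60 = 115
THR = 60 + 115 * 0.58
= 60 + 66.7
= 126.7 bpm

126.7 bpm


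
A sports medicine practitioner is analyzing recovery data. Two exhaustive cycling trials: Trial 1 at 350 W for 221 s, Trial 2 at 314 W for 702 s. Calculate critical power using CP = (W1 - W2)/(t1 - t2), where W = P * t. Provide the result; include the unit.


W1 = 350 * 221 = 77350 J
W2 = 314 * 702 = 220428 J
CP = (77350 - 220428) / (221 - 702)
= -143078 / -481
= 297.46 W

297.46 W


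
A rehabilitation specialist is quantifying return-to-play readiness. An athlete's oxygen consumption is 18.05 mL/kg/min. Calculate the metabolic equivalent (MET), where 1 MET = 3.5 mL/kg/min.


MET = VO2 / 3.5
= 18.05 / 3.5
= 5.16 METs

5.16 METs


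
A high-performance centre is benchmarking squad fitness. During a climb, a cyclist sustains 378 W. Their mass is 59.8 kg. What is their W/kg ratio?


Power-to-weight = 378 W / 59.8 kg
= 6.321 W/kg

6.321 W/kg


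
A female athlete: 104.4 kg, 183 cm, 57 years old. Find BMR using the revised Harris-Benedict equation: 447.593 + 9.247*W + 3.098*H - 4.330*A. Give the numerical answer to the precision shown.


Intercept = 447.593
Weight contribution = 9.247 * 104.4 = 965.3868
Height contribution = 3.098 * 183 = 566.934
Age contribution = 4.33 * 57 = 246.81
BMR = 447.593 + 965.3868 + 566.934 - 246.81
= 1733.1 kcal/day

1733.1 kcal/day


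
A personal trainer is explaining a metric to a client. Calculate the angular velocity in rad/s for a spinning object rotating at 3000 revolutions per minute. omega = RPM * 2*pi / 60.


omega = RPM * 2*pi / 60
= 3000 * 6.28318531 / 60
= 314.159 rad/s

314.159 rad/s


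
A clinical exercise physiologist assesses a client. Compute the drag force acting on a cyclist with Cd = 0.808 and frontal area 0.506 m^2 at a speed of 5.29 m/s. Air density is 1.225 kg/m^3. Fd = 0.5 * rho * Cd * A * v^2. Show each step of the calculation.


Step 1: v^2 = 27.9841
Step 2: Fd = 0.5 * 1.225 * 0.808 * 0.506 * 27.9841
= 7.008 N

7.008 N


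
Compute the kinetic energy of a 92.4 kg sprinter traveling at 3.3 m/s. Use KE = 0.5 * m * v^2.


Velocity squared = 10.89
KE = 0.5 * 92.4 * 10.89 = 503.12 J

503.12 J


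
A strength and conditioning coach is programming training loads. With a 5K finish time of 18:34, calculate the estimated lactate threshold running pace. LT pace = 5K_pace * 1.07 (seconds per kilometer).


Race duration = 1114 s for 5 km
Average pace = 1114 / 5 = 222.8 s/km
LT pace = 222.8 * 1.07
= 238.4 s/km

238.4 s/km


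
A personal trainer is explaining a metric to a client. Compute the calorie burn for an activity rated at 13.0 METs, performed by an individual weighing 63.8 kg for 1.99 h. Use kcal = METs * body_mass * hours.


Product of METs and mass = 13.0 * 63.8 = 829.4
Total kcal = 829.4 * 1.99 = 1650.51 kcal

1650.51 kcal


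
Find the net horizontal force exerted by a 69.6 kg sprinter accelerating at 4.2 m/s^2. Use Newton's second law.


Newton's second law: F = m * a
F = 69.6 * 4.2 = 292.32 N

292.32 N


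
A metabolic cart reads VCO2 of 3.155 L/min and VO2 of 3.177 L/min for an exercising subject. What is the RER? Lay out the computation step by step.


RER = VCO2 / VO2 = 3.155 / 3.177 = 0.9931

0.9931


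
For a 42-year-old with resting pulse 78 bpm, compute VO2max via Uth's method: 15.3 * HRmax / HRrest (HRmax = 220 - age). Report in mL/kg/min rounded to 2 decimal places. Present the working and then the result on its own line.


Step 1: HRmax = 220 - 42 = 178 bpm
Step 2: Ratio = 178 / 78 = 2.2821
Step 3: VO2max = 15.3 * 2.2821 = 34.92 mL/kg/min

34.92 mL/kg/min


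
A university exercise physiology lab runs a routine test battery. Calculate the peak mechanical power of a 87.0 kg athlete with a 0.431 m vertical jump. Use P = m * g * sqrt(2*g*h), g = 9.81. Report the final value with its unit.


First, sqrt(2gh) = sqrt(2 * 9.81 * 0.431)
= sqrt(8.45622) = 2.907958 m/s
Power = 87.0 * 9.81 * 2.907958 = 2481.85 W

2481.85 W


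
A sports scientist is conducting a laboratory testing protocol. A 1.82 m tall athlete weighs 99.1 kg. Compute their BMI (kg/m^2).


height^2 = 3.3124 m^2
BMI = 99.1 / 3.3124 = 29.92 kg/m^2

29.92 kg/m^2


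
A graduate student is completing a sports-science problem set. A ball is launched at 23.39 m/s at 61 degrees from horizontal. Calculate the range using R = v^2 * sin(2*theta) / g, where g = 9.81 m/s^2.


sin(2 * 61) = sin(122) = 0.848048
v^2 = 23.39^2 = 547.0921
R = 547.0921 * 0.848048 / 9.81
= 47.295 m

47.295 m


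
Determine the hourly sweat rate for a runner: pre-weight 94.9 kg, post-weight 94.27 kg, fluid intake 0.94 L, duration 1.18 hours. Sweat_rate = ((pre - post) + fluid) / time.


Mass lost = 94.9 - 94.27 = 0.63 kg
Add fluid consumed: 0.63 + 0.94 = 1.57 L total sweat
Sweat rate = 1.57 / 1.18 = 1.331 L/h

1.331 L/h


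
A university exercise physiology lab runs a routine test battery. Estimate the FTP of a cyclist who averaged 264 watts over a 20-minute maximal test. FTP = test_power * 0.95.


FTP = 264 * 0.95 = 250.8 W

250.8 W


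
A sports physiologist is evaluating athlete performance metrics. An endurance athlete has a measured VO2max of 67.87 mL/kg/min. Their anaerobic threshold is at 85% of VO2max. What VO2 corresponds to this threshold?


Anaerobic threshold VO2 = VO2max * 85%
= 67.87 * 0.85
= 57.69 mL/kg/min

57.69 mL/kg/min


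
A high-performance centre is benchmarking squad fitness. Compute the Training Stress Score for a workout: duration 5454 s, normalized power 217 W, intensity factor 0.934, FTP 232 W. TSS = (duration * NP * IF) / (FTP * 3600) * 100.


Product = 5454 * 217 * 0.934 = 1105405.812
Base = 232 * 3600 = 835200
TSS = 1105405.812 / 835200 * 100 = 132.35

132.35 TSS


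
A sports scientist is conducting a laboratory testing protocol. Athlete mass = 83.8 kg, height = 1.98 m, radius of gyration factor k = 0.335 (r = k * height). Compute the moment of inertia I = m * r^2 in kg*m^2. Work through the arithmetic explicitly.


r = k * height = 0.335 * 1.98 = 0.6633 m
r^2 = 0.6633^2 = 0.439967
I = 83.8 * 0.439967 = 36.869 kg*m^2

36.869 kg*m^2


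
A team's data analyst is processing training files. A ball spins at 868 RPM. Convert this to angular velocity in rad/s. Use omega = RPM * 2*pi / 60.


omega = 868 * 2 * pi / 60
= 868 * 6.28318531 / 60
= 5453.805 / 60
= 90.897 rad/s

90.897 rad/s


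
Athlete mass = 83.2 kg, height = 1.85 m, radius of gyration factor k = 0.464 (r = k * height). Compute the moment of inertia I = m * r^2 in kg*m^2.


r = k * height = 0.464 * 1.85 = 0.8584 m
r^2 = 0.8584^2 = 0.736851
I = 83.2 * 0.736851 = 61.306 kg*m^2

61.306 kg*m^2


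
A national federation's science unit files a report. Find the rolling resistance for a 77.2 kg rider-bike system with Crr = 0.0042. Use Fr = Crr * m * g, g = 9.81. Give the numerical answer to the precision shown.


m * g = 77.2 * 9.81 = 757.332 N
Fr = 0.0042 * 757.332 = 3.181 N

3.181 N


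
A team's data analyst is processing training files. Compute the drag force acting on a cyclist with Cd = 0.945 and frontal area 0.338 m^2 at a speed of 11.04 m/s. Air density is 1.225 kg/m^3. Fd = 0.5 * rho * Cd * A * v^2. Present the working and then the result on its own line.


Step 1: v^2 = 121.8816
Step 2: Fd = 0.5 * 1.225 * 0.945 * 0.338 * 121.8816
= 23.845 N

23.845 N


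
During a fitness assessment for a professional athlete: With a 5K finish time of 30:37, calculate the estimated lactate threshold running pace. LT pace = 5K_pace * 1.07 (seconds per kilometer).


Race duration = 1837 s for 5 km
Average pace = 1837 / 5 = 367.4 s/km
LT pace = 367.4 * 1.07
= 393.12 s/km

393.12 s/km


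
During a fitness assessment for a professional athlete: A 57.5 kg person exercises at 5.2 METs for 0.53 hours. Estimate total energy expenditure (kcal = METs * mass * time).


Energy = METs * mass(kg) * time(h)
= 5.2 * 57.5 * 0.53
= 158.47 kcal

158.47 kcal


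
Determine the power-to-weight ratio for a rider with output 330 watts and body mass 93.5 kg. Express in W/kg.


P/W = 330 / 93.5 = 3.529 W/kg

3.529 W/kg


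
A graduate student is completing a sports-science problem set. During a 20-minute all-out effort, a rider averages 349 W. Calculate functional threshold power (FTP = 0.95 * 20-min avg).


FTP = 0.95 * 349
= 331.55 W

331.55 W


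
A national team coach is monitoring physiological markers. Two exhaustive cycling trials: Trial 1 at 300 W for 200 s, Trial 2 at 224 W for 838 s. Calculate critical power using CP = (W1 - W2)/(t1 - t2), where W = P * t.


W1 = 300 * 200 = 60000 J
W2 = 224 * 838 = 187712 J
CP = (60000 - 187712) / (200 - 838)
= -127712 / -638
= 200.18 W

200.18 W


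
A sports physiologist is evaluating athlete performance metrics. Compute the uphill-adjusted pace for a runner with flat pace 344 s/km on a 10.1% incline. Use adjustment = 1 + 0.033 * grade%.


Adjustment factor = 1 + 0.033 * 10.1 = 1.3333
Grade-adjusted pace = 344 * 1.3333 = 458.66 s/km

458.66 s/km


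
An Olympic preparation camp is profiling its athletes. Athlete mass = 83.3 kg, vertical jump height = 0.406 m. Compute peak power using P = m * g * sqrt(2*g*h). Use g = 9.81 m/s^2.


sqrt(2 * 9.81 * 0.406) = sqrt(7.96572) = 2.822361 m/s
P = 83.3 * 9.81 * 2.822361
= 2306.36 W

2306.36 W


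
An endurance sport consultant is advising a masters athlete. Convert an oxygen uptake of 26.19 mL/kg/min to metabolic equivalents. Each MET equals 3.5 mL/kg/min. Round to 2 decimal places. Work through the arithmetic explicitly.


One MET = 3.5 mL/kg/min
Number of METs = 26.19 / 3.5
= 7.48 METs

7.48 METs


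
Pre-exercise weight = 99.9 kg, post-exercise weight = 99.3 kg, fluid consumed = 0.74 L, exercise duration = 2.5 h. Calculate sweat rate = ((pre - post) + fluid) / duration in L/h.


Weight loss = 99.9 - 99.3 = 0.6 kg (approx L)
Total sweat = 0.6 + 0.74 = 1.34 L
Sweat rate = 1.34 / 2.5 = 0.536 L/h

0.536 L/h


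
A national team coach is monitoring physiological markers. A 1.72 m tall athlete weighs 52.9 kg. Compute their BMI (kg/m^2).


height^2 = 2.9584 m^2
BMI = 52.9 / 2.9584 = 17.88 kg/m^2

17.88 kg/m^2


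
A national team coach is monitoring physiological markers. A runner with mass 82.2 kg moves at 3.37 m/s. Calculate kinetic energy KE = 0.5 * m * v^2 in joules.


v^2 = 3.37^2 = 11.3569
KE = 0.5 * 82.2 * 11.3569
= 466.77 J

466.77 J


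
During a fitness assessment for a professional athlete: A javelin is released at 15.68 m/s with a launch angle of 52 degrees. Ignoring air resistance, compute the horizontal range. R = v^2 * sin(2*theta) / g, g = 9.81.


Launch speed squared = 245.8624
sin(2 * 52 deg) = 0.970296
Range = 245.8624 * 0.970296 / 9.81
= 24.318 m

24.318 m


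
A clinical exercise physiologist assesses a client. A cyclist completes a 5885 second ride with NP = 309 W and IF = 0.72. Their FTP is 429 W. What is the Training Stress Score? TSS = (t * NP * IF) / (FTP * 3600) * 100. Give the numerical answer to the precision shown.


t * NP * IF = 5885 * 309 * 0.72 = 1309294.8
FTP * 3600 = 1544400
TSS = (1309294.8 / 1544400) * 100 = 84.78

84.78 TSS


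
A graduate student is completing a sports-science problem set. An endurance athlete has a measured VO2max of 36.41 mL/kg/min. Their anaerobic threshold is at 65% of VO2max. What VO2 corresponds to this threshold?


Anaerobic threshold VO2 = VO2max * 65%
= 36.41 * 0.65
= 23.67 mL/kg/min

23.67 mL/kg/min


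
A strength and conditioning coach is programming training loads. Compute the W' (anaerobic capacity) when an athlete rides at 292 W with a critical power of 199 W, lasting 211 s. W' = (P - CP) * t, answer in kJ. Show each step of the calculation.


Above-CP power = 93 W
Duration = 211 s
W' = 93 * 211 = 19623 J
Convert: 19623 / 1000 = 19.623 kJ

19.623 kJ


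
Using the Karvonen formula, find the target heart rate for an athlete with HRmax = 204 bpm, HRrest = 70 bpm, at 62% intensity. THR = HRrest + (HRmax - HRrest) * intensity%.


HRR = 204 - 70 = 134
THR = 70 + 134 * 0.62
= 70 + 83.08
= 153.08 bpm

153.08 bpm


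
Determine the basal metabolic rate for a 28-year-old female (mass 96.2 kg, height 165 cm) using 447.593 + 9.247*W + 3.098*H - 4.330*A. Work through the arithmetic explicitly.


BMR = 447.593 + 9.247*96.2 + 3.098*165 - 4.330*28
= 1727.08 kcal/day

1727.08 kcal/day


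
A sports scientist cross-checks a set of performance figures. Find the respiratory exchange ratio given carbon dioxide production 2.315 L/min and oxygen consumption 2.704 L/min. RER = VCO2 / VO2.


VCO2 = 2.315 L/min
VO2 = 2.704 L/min
RER = 2.315 / 2.704 = 0.8561

0.8561


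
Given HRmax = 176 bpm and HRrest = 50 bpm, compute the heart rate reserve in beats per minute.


Heart rate reserve = maximum HR minus resting HR
HRR = 176 - 50 = 126 bpm

126 bpm


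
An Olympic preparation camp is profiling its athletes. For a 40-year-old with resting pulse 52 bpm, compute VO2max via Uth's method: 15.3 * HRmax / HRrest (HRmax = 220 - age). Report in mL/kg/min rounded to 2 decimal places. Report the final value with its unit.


Step 1: HRmax = 220 - 40 = 180 bpm
Step 2: Ratio = 180 / 52 = 3.4615
Step 3: VO2max = 15.3 * 3.4615 = 52.96 mL/kg/min

52.96 mL/kg/min


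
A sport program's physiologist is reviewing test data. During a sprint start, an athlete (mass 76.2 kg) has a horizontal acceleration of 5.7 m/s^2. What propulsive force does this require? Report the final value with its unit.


Propulsive force = mass * acceleration
= 76.2 kg * 5.7 m/s^2
= 434.34 N

434.34 N


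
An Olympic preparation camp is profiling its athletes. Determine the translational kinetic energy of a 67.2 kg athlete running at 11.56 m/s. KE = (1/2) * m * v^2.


KE = 0.5 * m * v^2
= 0.5 * 67.2 * 11.56^2
= 0.5 * 67.2 * 133.6336
= 4490.09 J

4490.09 J


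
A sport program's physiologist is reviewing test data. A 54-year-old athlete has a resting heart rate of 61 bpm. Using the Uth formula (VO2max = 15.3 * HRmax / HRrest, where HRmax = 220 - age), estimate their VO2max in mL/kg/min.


HRmax = 220 - 54 = 166 bpm
Ratio = HRmax / HRrest = 166 / 61 = 2.7213
VO2max = 15.3 * 2.7213 = 41.64 mL/kg/min

41.64 mL/kg/min


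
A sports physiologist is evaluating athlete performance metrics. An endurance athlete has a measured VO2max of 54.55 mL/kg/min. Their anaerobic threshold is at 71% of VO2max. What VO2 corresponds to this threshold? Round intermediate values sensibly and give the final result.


Anaerobic threshold VO2 = VO2max * 71%
= 54.55 * 0.71
= 38.73 mL/kg/min

38.73 mL/kg/min


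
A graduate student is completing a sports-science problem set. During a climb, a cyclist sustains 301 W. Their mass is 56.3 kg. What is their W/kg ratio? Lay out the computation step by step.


Power-to-weight = 301 W / 56.3 kg
= 5.346 W/kg

5.346 W/kg


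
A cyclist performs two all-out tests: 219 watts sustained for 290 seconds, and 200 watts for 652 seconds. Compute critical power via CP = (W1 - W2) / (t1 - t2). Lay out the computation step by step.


W1 = P1 * t1 = 219 * 290 = 63510 J
W2 = P2 * t2 = 200 * 652 = 130400 J
CP = (63510 - 130400) / (290 - 652)
= 184.78 W

184.78 W


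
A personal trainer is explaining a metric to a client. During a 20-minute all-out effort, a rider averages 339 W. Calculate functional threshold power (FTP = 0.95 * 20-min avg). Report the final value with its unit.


FTP = 0.95 * 339
= 322.05 W

322.05 W


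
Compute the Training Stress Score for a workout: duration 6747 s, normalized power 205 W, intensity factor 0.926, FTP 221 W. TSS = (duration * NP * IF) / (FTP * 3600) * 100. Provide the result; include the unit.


Product = 6747 * 205 * 0.926 = 1280783.01
Base = 221 * 3600 = 795600
TSS = 1280783.01 / 795600 * 100 = 160.98

160.98 TSS


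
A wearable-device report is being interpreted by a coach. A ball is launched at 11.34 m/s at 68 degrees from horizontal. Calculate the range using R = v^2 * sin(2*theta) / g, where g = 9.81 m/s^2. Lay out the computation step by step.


sin(2 * 68) = sin(136) = 0.694658
v^2 = 11.34^2 = 128.5956
R = 128.5956 * 0.694658 / 9.81
= 9.106 m

9.106 m


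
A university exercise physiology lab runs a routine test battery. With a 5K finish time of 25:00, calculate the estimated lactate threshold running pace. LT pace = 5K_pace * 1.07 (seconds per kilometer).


Race duration = 1500 s for 5 km
Average pace = 1500 / 5 = 300.0 s/km
LT pace = 300.0 * 1.07
= 321.0 s/km

321.0 s/km


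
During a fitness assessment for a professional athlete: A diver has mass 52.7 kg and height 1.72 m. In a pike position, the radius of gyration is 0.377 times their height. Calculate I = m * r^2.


r = 0.377 * 1.72 = 0.64844 m
I = m * r^2 = 52.7 * 0.420474 = 22.159 kg*m^2

22.159 kg*m^2


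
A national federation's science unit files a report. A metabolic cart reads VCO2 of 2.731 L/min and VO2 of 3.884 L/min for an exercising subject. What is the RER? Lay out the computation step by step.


RER = VCO2 / VO2 = 2.731 / 3.884 = 0.7031

0.7031


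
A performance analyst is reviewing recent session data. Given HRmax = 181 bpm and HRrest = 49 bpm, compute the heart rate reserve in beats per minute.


Heart rate reserve = maximum HR minus resting HR
HRR = 181 - 49 = 132 bpm

132 bpm


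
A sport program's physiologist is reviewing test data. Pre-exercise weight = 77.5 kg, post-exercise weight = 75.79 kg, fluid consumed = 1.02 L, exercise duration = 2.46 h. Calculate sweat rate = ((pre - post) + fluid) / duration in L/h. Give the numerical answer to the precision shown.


Weight loss = 77.5 - 75.79 = 1.71 kg (approx L)
Total sweat = 1.71 + 1.02 = 2.73 L
Sweat rate = 2.73 / 2.46 = 1.11 L/h

1.11 L/h


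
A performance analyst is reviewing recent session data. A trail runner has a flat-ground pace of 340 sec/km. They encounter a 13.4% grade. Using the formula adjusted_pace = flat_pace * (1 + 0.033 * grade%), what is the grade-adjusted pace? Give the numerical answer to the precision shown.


Grade factor = 1 + 0.033 * 13.4 = 1.4422
Adjusted = 340 * 1.4422 = 490.35 sec/km

490.35 s/km


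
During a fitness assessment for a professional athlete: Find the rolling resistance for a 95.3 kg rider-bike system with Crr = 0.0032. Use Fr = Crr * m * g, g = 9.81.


m * g = 95.3 * 9.81 = 934.893 N
Fr = 0.0032 * 934.893 = 2.992 N

2.992 N


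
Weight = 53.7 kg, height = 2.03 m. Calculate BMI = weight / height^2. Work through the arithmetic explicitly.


height^2 = 2.03^2 = 4.1209
BMI = 53.7 / 4.1209 = 13.03 kg/m^2

13.03 kg/m^2


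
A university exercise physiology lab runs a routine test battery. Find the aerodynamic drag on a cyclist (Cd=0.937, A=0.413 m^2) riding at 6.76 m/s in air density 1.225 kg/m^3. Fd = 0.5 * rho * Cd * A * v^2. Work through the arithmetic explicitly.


Fd = 0.5 * 1.225 * 0.937 * 0.413 * 6.76^2
= 0.5 * 1.225 * 0.937 * 0.413 * 45.6976
= 10.832 N

10.832 N


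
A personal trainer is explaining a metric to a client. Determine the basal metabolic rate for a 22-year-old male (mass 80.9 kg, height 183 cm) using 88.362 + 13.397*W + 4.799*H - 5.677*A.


BMR = 88.362 + 13.397*80.9 + 4.799*183 - 5.677*22
= 1925.5 kcal/day

1925.5 kcal/day


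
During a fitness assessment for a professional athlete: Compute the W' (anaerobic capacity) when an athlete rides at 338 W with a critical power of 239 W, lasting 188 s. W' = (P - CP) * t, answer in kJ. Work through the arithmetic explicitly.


Above-CP power = 99 W
Duration = 188 s
W' = 99 * 188 = 18612 J
Convert: 18612 / 1000 = 18.612 kJ

18.612 kJ


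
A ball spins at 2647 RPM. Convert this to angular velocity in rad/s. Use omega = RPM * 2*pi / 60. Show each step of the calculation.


omega = 2647 * 2 * pi / 60
= 2647 * 6.28318531 / 60
= 16631.592 / 60
= 277.193 rad/s

277.193 rad/s


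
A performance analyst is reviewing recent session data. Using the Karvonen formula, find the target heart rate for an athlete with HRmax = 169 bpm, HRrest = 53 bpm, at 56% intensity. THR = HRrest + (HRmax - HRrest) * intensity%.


HRR = 169 - 53 = 116
THR = 53 + 116 * 0.56
= 53 + 64.96
= 117.96 bpm

117.96 bpm


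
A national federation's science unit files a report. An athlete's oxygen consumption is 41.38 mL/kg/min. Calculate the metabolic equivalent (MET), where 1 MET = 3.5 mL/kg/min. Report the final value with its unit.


MET = VO2 / 3.5
= 41.38 / 3.5
= 11.82 METs

11.82 METs


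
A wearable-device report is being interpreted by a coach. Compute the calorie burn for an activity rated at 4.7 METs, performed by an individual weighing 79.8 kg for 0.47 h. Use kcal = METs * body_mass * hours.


Product of METs and mass = 4.7 * 79.8 = 375.06
Total kcal = 375.06 * 0.47 = 176.28 kcal

176.28 kcal


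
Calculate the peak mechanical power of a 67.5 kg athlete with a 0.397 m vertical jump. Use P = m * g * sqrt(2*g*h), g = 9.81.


First, sqrt(2gh) = sqrt(2 * 9.81 * 0.397)
= sqrt(7.78914) = 2.790903 m/s
Power = 67.5 * 9.81 * 2.790903 = 1848.07 W

1848.07 W


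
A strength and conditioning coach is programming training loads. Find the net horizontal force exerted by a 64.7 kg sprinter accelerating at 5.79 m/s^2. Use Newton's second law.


Newton's second law: F = m * a
F = 64.7 * 5.79 = 374.61 N

374.61 N


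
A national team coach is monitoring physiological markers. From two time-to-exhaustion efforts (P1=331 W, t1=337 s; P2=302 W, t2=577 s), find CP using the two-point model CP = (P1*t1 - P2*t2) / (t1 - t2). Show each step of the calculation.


Work in trial 1 = 111547 J
Work in trial 2 = 174254 J
Delta work = -62707 J
Delta time = -240 s
CP = -62707 / -240 = 261.28 W

261.28 W


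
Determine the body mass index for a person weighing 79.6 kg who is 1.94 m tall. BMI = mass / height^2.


BMI = mass / height^2
= 79.6 / 1.94^2
= 79.6 / 3.7636
= 21.15 kg/m^2

21.15 kg/m^2


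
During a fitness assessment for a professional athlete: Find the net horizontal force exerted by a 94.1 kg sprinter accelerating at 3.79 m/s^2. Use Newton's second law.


Newton's second law: F = m * a
F = 94.1 * 3.79 = 356.64 N

356.64 N


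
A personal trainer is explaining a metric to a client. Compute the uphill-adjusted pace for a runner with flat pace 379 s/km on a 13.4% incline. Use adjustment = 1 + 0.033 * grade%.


Adjustment factor = 1 + 0.033 * 13.4 = 1.4422
Grade-adjusted pace = 379 * 1.4422 = 546.59 s/km

546.59 s/km


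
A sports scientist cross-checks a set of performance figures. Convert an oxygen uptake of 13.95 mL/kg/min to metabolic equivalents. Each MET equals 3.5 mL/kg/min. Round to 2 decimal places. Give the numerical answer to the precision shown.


One MET = 3.5 mL/kg/min
Number of METs = 13.95 / 3.5
= 3.99 METs

3.99 METs


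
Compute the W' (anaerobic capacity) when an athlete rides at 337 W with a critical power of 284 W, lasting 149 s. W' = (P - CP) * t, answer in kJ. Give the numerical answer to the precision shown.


Above-CP power = 53 W
Duration = 149 s
W' = 53 * 149 = 7897 J
Convert: 7897 / 1000 = 7.897 kJ

7.897 kJ


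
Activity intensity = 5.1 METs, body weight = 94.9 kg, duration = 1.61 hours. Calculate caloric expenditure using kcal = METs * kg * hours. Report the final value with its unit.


kcal = 5.1 * 94.9 * 1.61
= 483.99 * 1.61
= 779.22 kcal

779.22 kcal


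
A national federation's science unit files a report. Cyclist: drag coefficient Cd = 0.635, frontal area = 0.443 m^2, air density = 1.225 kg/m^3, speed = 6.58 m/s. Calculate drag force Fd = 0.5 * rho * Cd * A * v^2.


v^2 = 6.58^2 = 43.2964
Fd = 0.5 * 1.225 * 0.635 * 0.443 * 43.2964
= 7.46 N

7.46 N


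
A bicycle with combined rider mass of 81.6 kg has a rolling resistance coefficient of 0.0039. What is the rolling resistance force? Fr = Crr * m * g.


Fr = 0.0039 * 81.6 * 9.81
= 0.31824 * 9.81
= 3.122 N

3.122 N


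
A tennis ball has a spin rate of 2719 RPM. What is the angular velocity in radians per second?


Convert RPM to rad/s: multiply by 2*pi and divide by 60
omega = 2719 * 2 * pi / 60
= 284.733 rad/s

284.733 rad/s


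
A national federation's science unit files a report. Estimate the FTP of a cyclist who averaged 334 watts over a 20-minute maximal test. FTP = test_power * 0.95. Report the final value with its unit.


FTP = 334 * 0.95 = 317.3 W

317.3 W


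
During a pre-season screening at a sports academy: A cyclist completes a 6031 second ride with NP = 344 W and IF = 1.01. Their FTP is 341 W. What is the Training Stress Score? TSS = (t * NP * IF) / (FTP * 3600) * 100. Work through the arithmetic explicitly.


t * NP * IF = 6031 * 344 * 1.01 = 2095410.64
FTP * 3600 = 1227600
TSS = (2095410.64 / 1227600) * 100 = 170.69

170.69 TSS


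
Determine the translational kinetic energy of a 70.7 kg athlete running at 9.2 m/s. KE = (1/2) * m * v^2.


KE = 0.5 * m * v^2
= 0.5 * 70.7 * 9.2^2
= 0.5 * 70.7 * 84.64
= 2992.02 J

2992.02 J


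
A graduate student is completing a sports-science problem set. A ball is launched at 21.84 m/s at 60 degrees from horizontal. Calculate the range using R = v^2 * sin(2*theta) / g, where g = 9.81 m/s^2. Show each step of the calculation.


sin(2 * 60) = sin(120) = 0.866025
v^2 = 21.84^2 = 476.9856
R = 476.9856 * 0.866025 / 9.81
= 42.108 m

42.108 m


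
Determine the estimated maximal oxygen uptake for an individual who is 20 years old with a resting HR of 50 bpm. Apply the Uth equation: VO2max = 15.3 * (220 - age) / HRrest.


HRmax = 220 - 20 = 200
VO2max = 15.3 * (200 / 50)
= 15.3 * 4.0
= 61.2 mL/kg/min

61.2 mL/kg/min


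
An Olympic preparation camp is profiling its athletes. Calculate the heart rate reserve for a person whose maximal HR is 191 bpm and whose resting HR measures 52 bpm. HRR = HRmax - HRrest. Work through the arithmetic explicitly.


HRmax = 191 bpm
HRrest = 52 bpm
HRR = 191 - 52 = 139 bpm

139 bpm


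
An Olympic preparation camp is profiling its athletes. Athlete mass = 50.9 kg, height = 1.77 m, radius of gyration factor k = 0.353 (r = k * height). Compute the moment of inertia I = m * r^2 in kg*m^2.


r = k * height = 0.353 * 1.77 = 0.62481 m
r^2 = 0.62481^2 = 0.390388
I = 50.9 * 0.390388 = 19.871 kg*m^2

19.871 kg*m^2


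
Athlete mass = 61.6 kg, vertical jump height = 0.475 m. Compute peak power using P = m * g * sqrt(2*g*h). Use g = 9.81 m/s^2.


sqrt(2 * 9.81 * 0.475) = sqrt(9.3195) = 3.052786 m/s
P = 61.6 * 9.81 * 3.052786
= 1844.79 W

1844.79 W


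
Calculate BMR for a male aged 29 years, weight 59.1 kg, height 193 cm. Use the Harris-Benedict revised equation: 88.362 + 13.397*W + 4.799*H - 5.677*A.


Substituting values:
W term = 13.397 * 59.1 = 791.7627
H term = 4.799 * 193 = 926.207
A term = 5.677 * 29 = 164.633
BMR = 1641.7 kcal/day

1641.7 kcal/day


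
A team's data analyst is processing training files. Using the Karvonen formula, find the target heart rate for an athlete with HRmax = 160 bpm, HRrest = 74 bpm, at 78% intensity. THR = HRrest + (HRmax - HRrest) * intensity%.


HRR = 160 - 74 = 86
THR = 74 + 86 * 0.78
= 74 + 67.08
= 141.08 bpm

141.08 bpm


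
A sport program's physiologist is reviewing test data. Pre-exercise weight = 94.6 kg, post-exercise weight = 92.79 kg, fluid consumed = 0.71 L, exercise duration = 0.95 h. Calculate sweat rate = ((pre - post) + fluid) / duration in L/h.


Weight loss = 94.6 - 92.79 = 1.81 kg (approx L)
Total sweat = 1.81 + 0.71 = 2.52 L
Sweat rate = 2.52 / 0.95 = 2.653 L/h

2.653 L/h


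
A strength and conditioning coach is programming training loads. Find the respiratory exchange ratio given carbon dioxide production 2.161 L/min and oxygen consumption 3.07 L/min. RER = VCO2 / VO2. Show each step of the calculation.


VCO2 = 2.161 L/min
VO2 = 3.07 L/min
RER = 2.161 / 3.07 = 0.7039

0.7039
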